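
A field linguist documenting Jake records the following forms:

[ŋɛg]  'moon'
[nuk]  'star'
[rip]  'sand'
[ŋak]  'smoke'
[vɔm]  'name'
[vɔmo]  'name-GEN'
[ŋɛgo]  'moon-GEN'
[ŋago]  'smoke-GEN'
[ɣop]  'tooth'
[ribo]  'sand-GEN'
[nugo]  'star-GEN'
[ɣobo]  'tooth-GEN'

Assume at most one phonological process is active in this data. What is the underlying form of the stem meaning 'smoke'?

The stem for 'smoke' ends in [g] in [ŋago] but [k] in [ŋak].
But 'moon' keeps [g] in both environments ([ŋɛgo], [ŋɛg]), so there is no rule changing /g/ to [k] in isolation.
The underlying segment must be /k/; voiceless stops become voiced between vowels, yielding [g] there.
Hence 'smoke' is /ŋak/ underlyingly.

/ŋak/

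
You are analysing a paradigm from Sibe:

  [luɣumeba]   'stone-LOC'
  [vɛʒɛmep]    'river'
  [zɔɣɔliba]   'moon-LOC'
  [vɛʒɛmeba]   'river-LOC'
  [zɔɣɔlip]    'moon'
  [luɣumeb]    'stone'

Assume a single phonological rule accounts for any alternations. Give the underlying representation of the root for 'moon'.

'moon' shows [p] ~ [b] at the end of the stem ([zɔɣɔlip] vs [zɔɣɔliba]).
If /b/ were underlying and a rule turned it into [p] in isolation, 'stone' would also alternate; but it has [b] in both [luɣumeb] and [luɣumeba].
The underlying segment must be /p/; voiceless stops become voiced between vowels, yielding [b] there.
The underlying form of 'moon' is therefore /zɔɣɔlip/.

/zɔɣɔlip/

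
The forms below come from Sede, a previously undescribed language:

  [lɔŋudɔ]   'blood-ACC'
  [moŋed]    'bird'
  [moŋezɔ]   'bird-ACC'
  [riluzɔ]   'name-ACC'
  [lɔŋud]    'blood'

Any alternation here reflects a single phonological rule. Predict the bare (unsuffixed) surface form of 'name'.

[rilud]

In [moŋed] and [moŋezɔ] the final segment of 'bird' alternates: [d] ~ [z].
Compare 'blood', with invariant [d] in [lɔŋud] and [lɔŋudɔ]: an analysis with underlying /d/ and a rule producing [z] before the ACC suffix would wrongly predict alternation here too.
The alternation reflects word-final hardening: voiced fricatives become stops word-finally. /z/ is underlying.
The one attested form of 'name', [riluzɔ], shows underlying /riluz/. Applying the same rule word-finally gives [rilud].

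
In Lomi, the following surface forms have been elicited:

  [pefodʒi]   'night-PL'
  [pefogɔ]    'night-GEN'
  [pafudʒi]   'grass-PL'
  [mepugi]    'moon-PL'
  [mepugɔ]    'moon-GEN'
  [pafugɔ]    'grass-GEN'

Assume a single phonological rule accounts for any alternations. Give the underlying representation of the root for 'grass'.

/pafudʒ/

'grass' shows [dʒ] ~ [g] at the end of the stem ([pafudʒi] vs [pafugɔ]).
If /g/ were underlying and a rule turned it into [dʒ] before the PL suffix, 'moon' would also alternate; but it has [g] in both [mepugi] and [mepugɔ].
Therefore /dʒ/ is basic and [g] is derived by depalatalization (palato-alveolar /dʒ/ becomes [g] when no front vowel follows).
So 'grass' = /pafudʒ/.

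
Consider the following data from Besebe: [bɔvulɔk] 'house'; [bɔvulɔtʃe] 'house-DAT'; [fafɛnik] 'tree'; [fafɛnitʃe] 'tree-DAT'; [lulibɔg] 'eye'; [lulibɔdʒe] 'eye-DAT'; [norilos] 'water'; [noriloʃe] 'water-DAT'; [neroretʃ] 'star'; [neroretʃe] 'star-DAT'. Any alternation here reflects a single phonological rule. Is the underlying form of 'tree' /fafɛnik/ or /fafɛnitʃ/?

In [fafɛnik] and [fafɛnitʃe] the final segment of 'tree' alternates: [k] ~ [tʃ].
Compare 'star', with invariant [tʃ] in [neroretʃ] and [neroretʃe]: an analysis with underlying /tʃ/ and a rule producing [k] in isolation would wrongly predict alternation here too.
The alternation reflects palatalization before a front vowel: /k/, /g/ and /s/ become palato-alveolar [tʃ], [dʒ] and [ʃ] before a front vowel. /k/ is underlying.

/fafɛnik/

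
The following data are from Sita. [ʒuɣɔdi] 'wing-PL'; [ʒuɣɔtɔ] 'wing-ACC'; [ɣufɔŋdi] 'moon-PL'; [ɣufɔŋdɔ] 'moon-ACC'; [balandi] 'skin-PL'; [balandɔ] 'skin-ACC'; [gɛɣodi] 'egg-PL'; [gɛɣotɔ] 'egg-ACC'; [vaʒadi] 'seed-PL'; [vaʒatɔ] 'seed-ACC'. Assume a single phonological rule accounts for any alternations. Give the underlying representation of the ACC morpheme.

The ACC suffix surfaces as [-dɔ] and [-tɔ], depending on the final segment of the stem.
The PL suffix, which begins with [d], is invariant after every stem; so [d] is not altered by any rule here.
So the underlying form is /-tɔ/, and voiceless stops become voiced after a nasal.

/-tɔ/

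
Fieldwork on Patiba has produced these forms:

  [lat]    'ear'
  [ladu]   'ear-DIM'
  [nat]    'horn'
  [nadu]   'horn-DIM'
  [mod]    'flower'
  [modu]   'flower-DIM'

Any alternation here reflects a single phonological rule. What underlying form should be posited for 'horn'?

/nat/

The root 'horn' surfaces as [nat] and [nadu], with a stem-final [t] ~ [d] alternation.
If /d/ were underlying and a rule turned it into [t] in isolation, 'flower' would also alternate; but it has [d] in both [mod] and [modu].
So /t/ is underlying, and a rule of intervocalic voicing — voiceless stops become voiced between vowels — gives [d].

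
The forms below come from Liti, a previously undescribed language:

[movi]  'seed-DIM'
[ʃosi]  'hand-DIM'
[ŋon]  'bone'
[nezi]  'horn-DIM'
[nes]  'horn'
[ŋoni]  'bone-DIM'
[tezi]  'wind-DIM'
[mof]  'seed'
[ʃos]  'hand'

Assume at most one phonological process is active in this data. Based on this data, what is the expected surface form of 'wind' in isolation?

The stem for 'horn' ends in [s] in [nes] but [z] in [nezi].
The stem 'hand' ([ʃos], [ʃosi]) shows [s] unchanged in both environments, so [s] cannot be basic with [z] derived before the DIM suffix.
The alternation reflects word-final obstruent devoicing: voiced obstruents become voiceless word-finally. /z/ is underlying.
From [tezi] the stem 'wind' is /tez/; word-finally this yields [tes].

[tes]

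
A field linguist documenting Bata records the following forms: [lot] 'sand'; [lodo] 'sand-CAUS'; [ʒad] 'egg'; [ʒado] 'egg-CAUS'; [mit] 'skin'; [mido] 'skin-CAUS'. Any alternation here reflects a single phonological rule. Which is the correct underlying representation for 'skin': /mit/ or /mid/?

The root 'skin' surfaces as [mit] and [mido], with a stem-final [t] ~ [d] alternation.
Compare 'egg', with invariant [d] in [ʒad] and [ʒado]: an analysis with underlying /d/ and a rule producing [t] in isolation would wrongly predict alternation here too.
The alternation reflects intervocalic voicing: voiceless stops become voiced between vowels. /t/ is underlying.

/mit/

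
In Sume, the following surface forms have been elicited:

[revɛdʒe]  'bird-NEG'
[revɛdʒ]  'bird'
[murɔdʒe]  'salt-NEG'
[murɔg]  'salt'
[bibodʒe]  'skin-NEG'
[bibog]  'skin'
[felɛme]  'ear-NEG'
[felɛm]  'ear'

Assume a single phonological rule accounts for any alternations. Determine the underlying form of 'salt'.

The stem for 'salt' ends in [dʒ] in [murɔdʒe] but [g] in [murɔg].
If /dʒ/ were underlying and a rule turned it into [g] in isolation, 'bird' would also alternate; but it has [dʒ] in both [revɛdʒe] and [revɛdʒ].
So /g/ is underlying, and a rule of palatalization before a front vowel — /g/ becomes palato-alveolar [dʒ] before a front vowel — gives [dʒ].
The underlying form of 'salt' is therefore /murɔg/.

/murɔg/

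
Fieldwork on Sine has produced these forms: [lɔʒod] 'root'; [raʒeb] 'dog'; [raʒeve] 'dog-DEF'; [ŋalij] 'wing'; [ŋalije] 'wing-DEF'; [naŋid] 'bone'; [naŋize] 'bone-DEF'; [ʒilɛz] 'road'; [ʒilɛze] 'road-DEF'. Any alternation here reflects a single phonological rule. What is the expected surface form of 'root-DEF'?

In [naŋid] and [naŋize] the final segment of 'bone' alternates: [d] ~ [z].
Compare 'road', with invariant [z] in [ʒilɛz] and [ʒilɛze]: an analysis with underlying /z/ and a rule producing [d] in isolation would wrongly predict alternation here too.
The alternation reflects intervocalic spirantization: voiced stops become fricatives between vowels. /d/ is underlying.
The one attested form of 'root', [lɔʒod], shows underlying /lɔʒod/. Applying the same rule between vowels gives [lɔʒoze].

[lɔʒoze]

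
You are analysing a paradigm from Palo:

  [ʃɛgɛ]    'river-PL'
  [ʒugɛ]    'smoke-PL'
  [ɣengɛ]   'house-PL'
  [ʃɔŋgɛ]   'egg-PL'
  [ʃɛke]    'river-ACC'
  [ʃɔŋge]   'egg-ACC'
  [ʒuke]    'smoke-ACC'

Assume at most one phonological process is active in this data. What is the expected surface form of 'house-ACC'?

The ACC suffix surfaces as [-ge] and [-ke], depending on the final segment of the stem.
By contrast the PL suffix keeps its initial [g] throughout — that segment must be underlying.
So the underlying form is /-ke/, and voiceless stops become voiced after a nasal.
After 'house', which ends in a nasal, the suffix surfaces as [-ge], giving [ɣenge].

[ɣenge]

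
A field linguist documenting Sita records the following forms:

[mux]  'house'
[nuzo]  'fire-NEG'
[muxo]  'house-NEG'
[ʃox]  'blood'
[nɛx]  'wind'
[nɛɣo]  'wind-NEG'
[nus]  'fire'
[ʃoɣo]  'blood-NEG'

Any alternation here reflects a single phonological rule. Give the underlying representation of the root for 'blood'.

/ʃoɣ/

In [ʃoɣo] and [ʃox] the final segment of 'blood' alternates: [ɣ] ~ [x].
But 'house' keeps [x] in both environments ([muxo], [mux]), so there is no rule changing /x/ to [ɣ] before the NEG suffix.
The alternation reflects word-final obstruent devoicing: voiced obstruents become voiceless word-finally. /ɣ/ is underlying.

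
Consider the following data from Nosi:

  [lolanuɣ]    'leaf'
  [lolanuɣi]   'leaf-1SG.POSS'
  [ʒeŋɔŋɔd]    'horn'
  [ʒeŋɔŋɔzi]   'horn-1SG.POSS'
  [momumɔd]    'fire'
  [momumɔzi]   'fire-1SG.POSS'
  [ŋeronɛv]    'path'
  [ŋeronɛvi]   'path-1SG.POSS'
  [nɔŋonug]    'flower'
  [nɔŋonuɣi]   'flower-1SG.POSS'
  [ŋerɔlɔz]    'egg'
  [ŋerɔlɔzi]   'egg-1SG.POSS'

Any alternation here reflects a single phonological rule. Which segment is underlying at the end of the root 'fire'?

The root 'fire' surfaces as [momumɔd] and [momumɔzi], with a stem-final [d] ~ [z] alternation.
Compare 'egg', with invariant [z] in [ŋerɔlɔz] and [ŋerɔlɔzi]: an analysis with underlying /z/ and a rule producing [d] in isolation would wrongly predict alternation here too.
The alternation reflects intervocalic spirantization: voiced stops become fricatives between vowels. /d/ is underlying.

/d/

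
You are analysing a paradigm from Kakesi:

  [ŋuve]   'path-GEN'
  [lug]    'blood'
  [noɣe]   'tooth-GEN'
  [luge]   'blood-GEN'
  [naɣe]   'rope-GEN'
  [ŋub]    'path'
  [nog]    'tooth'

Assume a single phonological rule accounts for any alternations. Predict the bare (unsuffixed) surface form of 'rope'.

[nag]

'tooth' shows [ɣ] ~ [g] at the end of the stem ([noɣe] vs [nog]).
But 'blood' keeps [g] in both environments ([luge], [lug]), so there is no rule changing /g/ to [ɣ] before the GEN suffix.
The underlying segment must be /ɣ/; voiced fricatives become stops word-finally, yielding [g] there.
The one attested form of 'rope', [naɣe], shows underlying /naɣ/. Applying the same rule word-finally gives [nag].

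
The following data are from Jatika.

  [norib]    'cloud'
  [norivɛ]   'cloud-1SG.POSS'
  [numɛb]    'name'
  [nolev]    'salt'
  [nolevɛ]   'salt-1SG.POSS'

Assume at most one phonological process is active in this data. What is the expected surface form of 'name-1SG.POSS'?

[numɛvɛ]

The stem for 'cloud' ends in [b] in [norib] but [v] in [norivɛ].
Compare 'salt', with invariant [v] in [nolev] and [nolevɛ]: an analysis with underlying /v/ and a rule producing [b] in isolation would wrongly predict alternation here too.
The underlying segment must be /b/; voiced stops become fricatives between vowels, yielding [v] there.
The one attested form of 'name', [numɛb], shows underlying /numɛb/. Applying the same rule between vowels gives [numɛvɛ].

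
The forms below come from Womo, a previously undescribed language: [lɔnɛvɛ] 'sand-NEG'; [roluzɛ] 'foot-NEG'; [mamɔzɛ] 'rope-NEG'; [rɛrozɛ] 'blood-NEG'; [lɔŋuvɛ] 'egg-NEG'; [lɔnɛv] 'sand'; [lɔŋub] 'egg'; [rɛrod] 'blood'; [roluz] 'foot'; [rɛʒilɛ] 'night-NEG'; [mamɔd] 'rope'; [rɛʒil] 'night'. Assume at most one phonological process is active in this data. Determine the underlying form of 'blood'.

In [rɛrozɛ] and [rɛrod] the final segment of 'blood' alternates: [z] ~ [d].
But 'foot' keeps [z] in both environments ([roluzɛ], [roluz]), so there is no rule changing /z/ to [d] in isolation.
So /d/ is underlying, and a rule of intervocalic spirantization — voiced stops become fricatives between vowels — gives [z].
Hence 'blood' is /rɛrod/ underlyingly.

/rɛrod/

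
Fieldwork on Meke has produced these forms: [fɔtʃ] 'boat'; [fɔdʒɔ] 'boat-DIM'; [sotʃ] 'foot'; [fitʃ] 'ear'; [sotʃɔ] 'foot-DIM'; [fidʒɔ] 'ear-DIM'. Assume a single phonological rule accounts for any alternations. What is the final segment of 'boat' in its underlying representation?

'boat' shows [dʒ] ~ [tʃ] at the end of the stem ([fɔdʒɔ] vs [fɔtʃ]).
The stem 'foot' ([sotʃɔ], [sotʃ]) shows [tʃ] unchanged in both environments, so [tʃ] cannot be basic with [dʒ] derived before the DIM suffix.
Therefore /dʒ/ is basic and [tʃ] is derived by word-final obstruent devoicing (voiced obstruents become voiceless word-finally).

/dʒ/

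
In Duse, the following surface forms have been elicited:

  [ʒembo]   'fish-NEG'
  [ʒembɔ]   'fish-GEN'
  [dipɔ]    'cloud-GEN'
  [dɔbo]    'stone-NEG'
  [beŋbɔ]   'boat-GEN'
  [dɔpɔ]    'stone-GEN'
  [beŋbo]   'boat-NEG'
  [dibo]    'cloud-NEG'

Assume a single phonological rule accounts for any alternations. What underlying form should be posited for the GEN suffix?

/-pɔ/

The GEN suffix surfaces as [-bɔ] and [-pɔ], depending on the final segment of the stem.
By contrast the NEG suffix keeps its initial [b] throughout — that segment must be underlying.
So the underlying form is /-pɔ/, and voiceless stops become voiced after a nasal.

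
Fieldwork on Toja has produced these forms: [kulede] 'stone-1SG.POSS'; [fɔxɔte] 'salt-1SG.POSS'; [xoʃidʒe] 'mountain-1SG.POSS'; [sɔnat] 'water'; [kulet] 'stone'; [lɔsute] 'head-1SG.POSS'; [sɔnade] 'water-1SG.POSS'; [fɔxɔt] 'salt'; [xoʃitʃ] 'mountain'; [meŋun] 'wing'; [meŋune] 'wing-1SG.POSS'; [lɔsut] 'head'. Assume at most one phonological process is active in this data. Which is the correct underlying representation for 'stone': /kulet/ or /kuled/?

The stem for 'stone' ends in [d] in [kulede] but [t] in [kulet].
But 'head' keeps [t] in both environments ([lɔsute], [lɔsut]), so there is no rule changing /t/ to [d] before the 1SG.POSS suffix.
The alternation reflects word-final obstruent devoicing: voiced obstruents become voiceless word-finally. /d/ is underlying.

/kuled/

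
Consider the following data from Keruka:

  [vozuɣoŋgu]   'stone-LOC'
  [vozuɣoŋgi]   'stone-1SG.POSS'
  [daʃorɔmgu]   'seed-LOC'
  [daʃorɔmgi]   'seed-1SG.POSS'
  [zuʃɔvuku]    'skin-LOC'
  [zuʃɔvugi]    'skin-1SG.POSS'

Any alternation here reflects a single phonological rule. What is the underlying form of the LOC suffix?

/-ku/

The LOC morpheme has two allomorphs, [-gu] and [-ku].
The 1SG.POSS suffix, which begins with [g], is invariant after every stem; so [g] is not altered by any rule here.
The LOC suffix is therefore /-ku/ underlyingly, with post-nasal voicing: voiceless stops become voiced after a nasal.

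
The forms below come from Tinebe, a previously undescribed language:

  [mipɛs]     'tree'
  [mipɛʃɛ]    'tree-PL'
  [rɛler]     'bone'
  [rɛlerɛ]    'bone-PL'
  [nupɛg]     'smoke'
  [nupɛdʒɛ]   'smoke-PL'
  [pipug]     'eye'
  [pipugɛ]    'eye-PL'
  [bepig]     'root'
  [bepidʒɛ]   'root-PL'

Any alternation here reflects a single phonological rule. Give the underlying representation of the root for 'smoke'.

/nupɛdʒ/

The root 'smoke' surfaces as [nupɛg] and [nupɛdʒɛ], with a stem-final [g] ~ [dʒ] alternation.
If /g/ were underlying and a rule turned it into [dʒ] before the PL suffix, 'eye' would also alternate; but it has [g] in both [pipug] and [pipugɛ].
So /dʒ/ is underlying, and a rule of depalatalization — palato-alveolar /dʒ/ and /ʃ/ become [g] and [s] when no front vowel follows — gives [g].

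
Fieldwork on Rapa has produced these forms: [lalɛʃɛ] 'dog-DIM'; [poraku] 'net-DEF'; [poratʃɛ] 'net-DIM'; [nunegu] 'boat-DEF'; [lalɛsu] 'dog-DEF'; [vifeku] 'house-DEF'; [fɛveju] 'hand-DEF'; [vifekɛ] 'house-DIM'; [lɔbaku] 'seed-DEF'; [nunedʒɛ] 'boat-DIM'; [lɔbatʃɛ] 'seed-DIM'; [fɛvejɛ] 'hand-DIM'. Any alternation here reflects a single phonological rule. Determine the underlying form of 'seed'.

In [lɔbatʃɛ] and [lɔbaku] the final segment of 'seed' alternates: [tʃ] ~ [k].
But 'house' keeps [k] in both environments ([vifekɛ], [vifeku]), so there is no rule changing /k/ to [tʃ] before the DIM suffix.
So /tʃ/ is underlying, and a rule of depalatalization — palato-alveolar /tʃ/, /dʒ/ and /ʃ/ become [k], [g] and [s] when no front vowel follows — gives [k].

/lɔbatʃ/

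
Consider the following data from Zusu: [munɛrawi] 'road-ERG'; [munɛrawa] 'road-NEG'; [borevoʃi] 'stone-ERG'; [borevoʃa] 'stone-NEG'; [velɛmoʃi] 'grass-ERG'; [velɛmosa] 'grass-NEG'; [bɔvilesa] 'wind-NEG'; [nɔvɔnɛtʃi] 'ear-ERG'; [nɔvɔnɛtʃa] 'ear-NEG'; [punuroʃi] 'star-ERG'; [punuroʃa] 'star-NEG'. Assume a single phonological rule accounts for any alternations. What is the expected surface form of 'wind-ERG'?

The root 'grass' surfaces as [velɛmoʃi] and [velɛmosa], with a stem-final [ʃ] ~ [s] alternation.
If /ʃ/ were underlying and a rule turned it into [s] before the NEG suffix, 'stone' would also alternate; but it has [ʃ] in both [borevoʃi] and [borevoʃa].
Therefore /s/ is basic and [ʃ] is derived by palatalization before a front vowel (/s/ becomes palato-alveolar [ʃ] before a front vowel).
From [bɔvilesa] the stem 'wind' is /bɔviles/; before a front vowel this yields [bɔvileʃi].

[bɔvileʃi]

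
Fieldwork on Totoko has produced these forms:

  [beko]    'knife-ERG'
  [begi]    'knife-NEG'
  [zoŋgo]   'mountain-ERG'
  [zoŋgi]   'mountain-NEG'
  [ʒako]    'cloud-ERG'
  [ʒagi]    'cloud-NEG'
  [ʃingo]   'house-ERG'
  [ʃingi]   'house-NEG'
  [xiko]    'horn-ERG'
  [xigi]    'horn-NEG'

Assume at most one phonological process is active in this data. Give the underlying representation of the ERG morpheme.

/-ko/

The ERG suffix surfaces as [-go] and [-ko], depending on the final segment of the stem.
The NEG suffix, which begins with [g], is invariant after every stem; so [g] is not altered by any rule here.
The ERG suffix is therefore /-ko/ underlyingly, with post-nasal voicing: voiceless stops become voiced after a nasal.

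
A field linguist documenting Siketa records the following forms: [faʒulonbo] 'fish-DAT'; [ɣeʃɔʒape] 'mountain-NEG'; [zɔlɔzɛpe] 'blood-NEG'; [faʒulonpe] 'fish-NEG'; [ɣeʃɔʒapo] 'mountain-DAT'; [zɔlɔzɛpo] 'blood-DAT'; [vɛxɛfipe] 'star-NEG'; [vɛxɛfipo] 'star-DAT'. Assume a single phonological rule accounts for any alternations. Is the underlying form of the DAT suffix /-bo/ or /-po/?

/-bo/

The DAT suffix surfaces as [-bo] and [-po], depending on the final segment of the stem.
By contrast the NEG suffix keeps its initial [p] throughout — that segment must be underlying.
The DAT suffix is therefore /-bo/ underlyingly, with post-vocalic devoicing: voiced stops become voiceless after a vowel.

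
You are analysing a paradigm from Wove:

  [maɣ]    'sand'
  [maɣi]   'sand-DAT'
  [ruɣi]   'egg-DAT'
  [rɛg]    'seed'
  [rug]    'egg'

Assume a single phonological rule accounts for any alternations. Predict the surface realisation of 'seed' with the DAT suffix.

[rɛɣi]

The stem for 'egg' ends in [ɣ] in [ruɣi] but [g] in [rug].
If /ɣ/ were underlying and a rule turned it into [g] in isolation, 'sand' would also alternate; but it has [ɣ] in both [maɣi] and [maɣ].
The underlying segment must be /g/; voiced stops become fricatives between vowels, yielding [ɣ] there.
The one attested form of 'seed', [rɛg], shows underlying /rɛg/. Applying the same rule between vowels gives [rɛɣi].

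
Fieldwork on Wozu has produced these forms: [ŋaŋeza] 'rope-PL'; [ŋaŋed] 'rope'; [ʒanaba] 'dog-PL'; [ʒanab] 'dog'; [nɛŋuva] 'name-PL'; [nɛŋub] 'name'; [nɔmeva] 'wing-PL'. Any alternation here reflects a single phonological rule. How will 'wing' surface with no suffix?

The stem for 'name' ends in [v] in [nɛŋuva] but [b] in [nɛŋub].
If /b/ were underlying and a rule turned it into [v] before the PL suffix, 'dog' would also alternate; but it has [b] in both [ʒanaba] and [ʒanab].
The alternation reflects word-final hardening: voiced fricatives become stops word-finally. /v/ is underlying.
The one attested form of 'wing', [nɔmeva], shows underlying /nɔmev/. Applying the same rule word-finally gives [nɔmeb].

[nɔmeb]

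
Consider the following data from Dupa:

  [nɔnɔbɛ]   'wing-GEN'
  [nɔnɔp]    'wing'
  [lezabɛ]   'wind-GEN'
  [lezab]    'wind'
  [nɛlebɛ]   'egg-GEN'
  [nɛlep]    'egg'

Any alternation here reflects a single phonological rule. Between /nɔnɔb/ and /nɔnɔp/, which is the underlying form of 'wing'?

/nɔnɔp/

In [nɔnɔbɛ] and [nɔnɔp] the final segment of 'wing' alternates: [b] ~ [p].
Compare 'wind', with invariant [b] in [lezabɛ] and [lezab]: an analysis with underlying /b/ and a rule producing [p] in isolation would wrongly predict alternation here too.
The underlying segment must be /p/; voiceless stops become voiced between vowels, yielding [b] there.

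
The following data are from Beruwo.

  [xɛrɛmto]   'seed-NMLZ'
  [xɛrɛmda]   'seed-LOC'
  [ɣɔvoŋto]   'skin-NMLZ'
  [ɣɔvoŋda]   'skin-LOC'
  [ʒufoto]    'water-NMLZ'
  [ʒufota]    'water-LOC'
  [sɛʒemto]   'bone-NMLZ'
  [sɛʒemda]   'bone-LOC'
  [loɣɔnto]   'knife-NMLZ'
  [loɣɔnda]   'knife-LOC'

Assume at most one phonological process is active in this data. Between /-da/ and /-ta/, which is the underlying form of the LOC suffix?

/-da/

The LOC morpheme has two allomorphs, [-da] and [-ta].
By contrast the NMLZ suffix keeps its initial [t] throughout — that segment must be underlying.
The LOC suffix is therefore /-da/ underlyingly, with post-vocalic devoicing: voiced stops become voiceless after a vowel.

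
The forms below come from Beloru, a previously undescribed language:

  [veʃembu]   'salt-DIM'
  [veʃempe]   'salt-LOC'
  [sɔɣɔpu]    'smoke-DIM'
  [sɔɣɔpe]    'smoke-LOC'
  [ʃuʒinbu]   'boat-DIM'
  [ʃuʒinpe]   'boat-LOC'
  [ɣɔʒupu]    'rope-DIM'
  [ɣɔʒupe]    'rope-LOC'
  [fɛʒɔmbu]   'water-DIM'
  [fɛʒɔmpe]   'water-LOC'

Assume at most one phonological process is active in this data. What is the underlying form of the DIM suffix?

The DIM suffix surfaces as [-bu] and [-pu], depending on the final segment of the stem.
By contrast the LOC suffix keeps its initial [p] throughout — that segment must be underlying.
The DIM suffix is therefore /-bu/ underlyingly, with post-vocalic devoicing: voiced stops become voiceless after a vowel.

/-bu/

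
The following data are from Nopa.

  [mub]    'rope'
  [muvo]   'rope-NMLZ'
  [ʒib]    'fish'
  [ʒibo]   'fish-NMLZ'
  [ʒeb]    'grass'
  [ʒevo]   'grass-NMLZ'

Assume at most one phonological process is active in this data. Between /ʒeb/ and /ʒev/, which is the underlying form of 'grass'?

/ʒev/

The stem for 'grass' ends in [b] in [ʒeb] but [v] in [ʒevo].
But 'fish' keeps [b] in both environments ([ʒib], [ʒibo]), so there is no rule changing /b/ to [v] before the NMLZ suffix.
Therefore /v/ is basic and [b] is derived by word-final hardening (voiced fricatives become stops word-finally).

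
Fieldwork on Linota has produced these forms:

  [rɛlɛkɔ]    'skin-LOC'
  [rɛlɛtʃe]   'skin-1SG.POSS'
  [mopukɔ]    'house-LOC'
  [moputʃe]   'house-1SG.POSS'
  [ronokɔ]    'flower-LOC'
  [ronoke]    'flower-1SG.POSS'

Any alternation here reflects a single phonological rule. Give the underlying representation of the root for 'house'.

/moputʃ/

The stem for 'house' ends in [k] in [mopukɔ] but [tʃ] in [moputʃe].
If /k/ were underlying and a rule turned it into [tʃ] before the 1SG.POSS suffix, 'flower' would also alternate; but it has [k] in both [ronokɔ] and [ronoke].
So /tʃ/ is underlying, and a rule of depalatalization — palato-alveolar /tʃ/ becomes [k] when no front vowel follows — gives [k].
Hence 'house' is /moputʃ/ underlyingly.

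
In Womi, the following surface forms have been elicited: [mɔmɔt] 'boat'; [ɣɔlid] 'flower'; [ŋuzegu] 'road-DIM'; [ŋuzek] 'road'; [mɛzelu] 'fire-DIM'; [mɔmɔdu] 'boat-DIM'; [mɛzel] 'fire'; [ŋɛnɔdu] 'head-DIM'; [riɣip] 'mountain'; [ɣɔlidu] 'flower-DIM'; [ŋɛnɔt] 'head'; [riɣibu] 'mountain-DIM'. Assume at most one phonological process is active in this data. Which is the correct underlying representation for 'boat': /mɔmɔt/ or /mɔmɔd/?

/mɔmɔt/

The stem for 'boat' ends in [d] in [mɔmɔdu] but [t] in [mɔmɔt].
If /d/ were underlying and a rule turned it into [t] in isolation, 'flower' would also alternate; but it has [d] in both [ɣɔlidu] and [ɣɔlid].
Therefore /t/ is basic and [d] is derived by intervocalic voicing (voiceless stops become voiced between vowels).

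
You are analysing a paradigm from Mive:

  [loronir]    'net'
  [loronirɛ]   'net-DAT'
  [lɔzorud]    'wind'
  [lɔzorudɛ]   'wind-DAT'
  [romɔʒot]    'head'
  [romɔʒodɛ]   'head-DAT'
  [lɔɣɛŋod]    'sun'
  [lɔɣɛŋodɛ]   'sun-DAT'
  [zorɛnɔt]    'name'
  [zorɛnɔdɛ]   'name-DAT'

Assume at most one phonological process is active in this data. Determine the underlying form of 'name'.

/zorɛnɔt/

In [zorɛnɔt] and [zorɛnɔdɛ] the final segment of 'name' alternates: [t] ~ [d].
The stem 'sun' ([lɔɣɛŋod], [lɔɣɛŋodɛ]) shows [d] unchanged in both environments, so [d] cannot be basic with [t] derived in isolation.
The underlying segment must be /t/; voiceless stops become voiced between vowels, yielding [d] there.
So 'name' = /zorɛnɔt/.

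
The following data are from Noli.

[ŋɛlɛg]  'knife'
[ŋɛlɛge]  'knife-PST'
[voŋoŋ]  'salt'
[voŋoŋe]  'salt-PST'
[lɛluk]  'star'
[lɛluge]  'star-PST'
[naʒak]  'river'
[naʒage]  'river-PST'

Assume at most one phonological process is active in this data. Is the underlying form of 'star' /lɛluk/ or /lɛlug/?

/lɛluk/

The root 'star' surfaces as [lɛluk] and [lɛluge], with a stem-final [k] ~ [g] alternation.
Compare 'knife', with invariant [g] in [ŋɛlɛg] and [ŋɛlɛge]: an analysis with underlying /g/ and a rule producing [k] in isolation would wrongly predict alternation here too.
The alternation reflects intervocalic voicing: voiceless stops become voiced between vowels. /k/ is underlying.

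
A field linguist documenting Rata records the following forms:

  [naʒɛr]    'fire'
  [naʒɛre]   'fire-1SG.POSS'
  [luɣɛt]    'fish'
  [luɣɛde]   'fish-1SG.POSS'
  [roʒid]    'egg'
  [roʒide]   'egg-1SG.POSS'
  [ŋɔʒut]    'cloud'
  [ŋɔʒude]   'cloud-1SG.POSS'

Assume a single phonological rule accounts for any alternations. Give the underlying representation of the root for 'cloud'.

/ŋɔʒut/

The stem for 'cloud' ends in [t] in [ŋɔʒut] but [d] in [ŋɔʒude].
If /d/ were underlying and a rule turned it into [t] in isolation, 'egg' would also alternate; but it has [d] in both [roʒid] and [roʒide].
The alternation reflects intervocalic voicing: voiceless stops become voiced between vowels. /t/ is underlying.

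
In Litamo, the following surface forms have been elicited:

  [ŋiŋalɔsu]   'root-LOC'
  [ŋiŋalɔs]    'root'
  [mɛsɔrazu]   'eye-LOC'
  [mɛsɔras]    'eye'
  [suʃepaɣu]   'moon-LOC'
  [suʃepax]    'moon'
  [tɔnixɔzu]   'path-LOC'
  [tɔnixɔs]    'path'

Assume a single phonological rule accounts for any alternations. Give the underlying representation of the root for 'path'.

/tɔnixɔz/

The root 'path' surfaces as [tɔnixɔzu] and [tɔnixɔs], with a stem-final [z] ~ [s] alternation.
But 'root' keeps [s] in both environments ([ŋiŋalɔsu], [ŋiŋalɔs]), so there is no rule changing /s/ to [z] before the LOC suffix.
The alternation reflects word-final obstruent devoicing: voiced obstruents become voiceless word-finally. /z/ is underlying.
So 'path' = /tɔnixɔz/.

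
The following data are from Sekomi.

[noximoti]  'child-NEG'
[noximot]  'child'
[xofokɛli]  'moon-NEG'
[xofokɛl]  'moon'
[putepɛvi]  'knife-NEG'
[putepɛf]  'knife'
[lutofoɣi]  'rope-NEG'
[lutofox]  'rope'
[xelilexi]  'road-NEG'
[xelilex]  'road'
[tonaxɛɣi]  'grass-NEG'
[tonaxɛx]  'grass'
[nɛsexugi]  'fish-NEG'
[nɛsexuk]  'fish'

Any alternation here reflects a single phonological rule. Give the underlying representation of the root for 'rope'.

'rope' shows [ɣ] ~ [x] at the end of the stem ([lutofoɣi] vs [lutofox]).
Compare 'road', with invariant [x] in [xelilexi] and [xelilex]: an analysis with underlying /x/ and a rule producing [ɣ] before the NEG suffix would wrongly predict alternation here too.
The alternation reflects word-final obstruent devoicing: voiced obstruents become voiceless word-finally. /ɣ/ is underlying.

/lutofoɣ/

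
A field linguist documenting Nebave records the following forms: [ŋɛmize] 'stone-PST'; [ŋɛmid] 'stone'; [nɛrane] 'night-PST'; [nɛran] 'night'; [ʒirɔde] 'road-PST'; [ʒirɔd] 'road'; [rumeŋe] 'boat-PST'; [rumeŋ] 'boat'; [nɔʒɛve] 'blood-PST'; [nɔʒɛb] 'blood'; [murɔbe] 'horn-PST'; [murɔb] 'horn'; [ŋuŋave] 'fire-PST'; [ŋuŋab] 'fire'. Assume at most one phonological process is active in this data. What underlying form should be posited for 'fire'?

/ŋuŋav/

The root 'fire' surfaces as [ŋuŋave] and [ŋuŋab], with a stem-final [v] ~ [b] alternation.
The stem 'horn' ([murɔbe], [murɔb]) shows [b] unchanged in both environments, so [b] cannot be basic with [v] derived before the PST suffix.
The alternation reflects word-final hardening: voiced fricatives become stops word-finally. /v/ is underlying.
The underlying form of 'fire' is therefore /ŋuŋav/.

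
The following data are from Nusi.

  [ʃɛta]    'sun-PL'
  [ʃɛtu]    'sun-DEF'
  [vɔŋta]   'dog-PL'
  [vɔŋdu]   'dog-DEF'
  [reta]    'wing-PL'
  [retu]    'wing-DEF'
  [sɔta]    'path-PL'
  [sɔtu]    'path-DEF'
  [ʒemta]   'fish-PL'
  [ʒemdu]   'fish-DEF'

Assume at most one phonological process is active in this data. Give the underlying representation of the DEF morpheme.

The DEF suffix surfaces as [-du] and [-tu], depending on the final segment of the stem.
The PL suffix, which begins with [t], is invariant after every stem; so [t] is not altered by any rule here.
The DEF suffix is therefore /-du/ underlyingly, with post-vocalic devoicing: voiced stops become voiceless after a vowel.

/-du/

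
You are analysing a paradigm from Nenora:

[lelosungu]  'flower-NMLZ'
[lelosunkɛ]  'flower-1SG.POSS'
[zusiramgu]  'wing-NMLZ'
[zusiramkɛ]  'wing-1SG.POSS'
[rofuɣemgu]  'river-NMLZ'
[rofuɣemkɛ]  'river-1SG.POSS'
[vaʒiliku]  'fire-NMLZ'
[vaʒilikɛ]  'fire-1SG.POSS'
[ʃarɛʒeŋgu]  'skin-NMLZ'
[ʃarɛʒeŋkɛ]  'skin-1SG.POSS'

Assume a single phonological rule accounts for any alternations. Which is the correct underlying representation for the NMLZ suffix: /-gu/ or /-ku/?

/-gu/

The NMLZ morpheme has two allomorphs, [-gu] and [-ku].
By contrast the 1SG.POSS suffix keeps its initial [k] throughout — that segment must be underlying.
The NMLZ suffix is therefore /-gu/ underlyingly, with post-vocalic devoicing: voiced stops become voiceless after a vowel.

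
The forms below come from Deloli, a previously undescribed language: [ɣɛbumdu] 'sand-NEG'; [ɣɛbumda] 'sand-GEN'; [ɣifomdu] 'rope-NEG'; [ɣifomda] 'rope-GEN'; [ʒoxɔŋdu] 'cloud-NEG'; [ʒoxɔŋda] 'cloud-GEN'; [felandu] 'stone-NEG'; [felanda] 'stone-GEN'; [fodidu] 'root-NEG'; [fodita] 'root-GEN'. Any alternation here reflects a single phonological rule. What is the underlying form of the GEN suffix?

/-ta/

The GEN suffix surfaces as [-da] and [-ta], depending on the final segment of the stem.
The NEG suffix, which begins with [d], is invariant after every stem; so [d] is not altered by any rule here.
So the underlying form is /-ta/, and voiceless stops become voiced after a nasal.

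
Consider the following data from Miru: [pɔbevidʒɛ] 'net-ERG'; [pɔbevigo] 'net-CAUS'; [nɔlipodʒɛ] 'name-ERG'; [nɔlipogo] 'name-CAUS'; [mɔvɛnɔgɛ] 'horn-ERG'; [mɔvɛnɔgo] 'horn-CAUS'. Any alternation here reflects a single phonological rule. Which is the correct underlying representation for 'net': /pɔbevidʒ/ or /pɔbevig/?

/pɔbevidʒ/

The stem for 'net' ends in [dʒ] in [pɔbevidʒɛ] but [g] in [pɔbevigo].
If /g/ were underlying and a rule turned it into [dʒ] before the ERG suffix, 'horn' would also alternate; but it has [g] in both [mɔvɛnɔgɛ] and [mɔvɛnɔgo].
The alternation reflects depalatalization: palato-alveolar /dʒ/ becomes [g] when no front vowel follows. /dʒ/ is underlying.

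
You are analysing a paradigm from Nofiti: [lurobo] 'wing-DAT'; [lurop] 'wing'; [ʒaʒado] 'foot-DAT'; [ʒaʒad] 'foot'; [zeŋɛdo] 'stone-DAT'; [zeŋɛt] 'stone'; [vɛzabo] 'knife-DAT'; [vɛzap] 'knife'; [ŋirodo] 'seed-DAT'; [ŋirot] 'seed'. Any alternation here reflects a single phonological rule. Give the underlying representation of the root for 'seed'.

In [ŋirodo] and [ŋirot] the final segment of 'seed' alternates: [d] ~ [t].
Compare 'foot', with invariant [d] in [ʒaʒado] and [ʒaʒad]: an analysis with underlying /d/ and a rule producing [t] in isolation would wrongly predict alternation here too.
The underlying segment must be /t/; voiceless stops become voiced between vowels, yielding [d] there.

/ŋirot/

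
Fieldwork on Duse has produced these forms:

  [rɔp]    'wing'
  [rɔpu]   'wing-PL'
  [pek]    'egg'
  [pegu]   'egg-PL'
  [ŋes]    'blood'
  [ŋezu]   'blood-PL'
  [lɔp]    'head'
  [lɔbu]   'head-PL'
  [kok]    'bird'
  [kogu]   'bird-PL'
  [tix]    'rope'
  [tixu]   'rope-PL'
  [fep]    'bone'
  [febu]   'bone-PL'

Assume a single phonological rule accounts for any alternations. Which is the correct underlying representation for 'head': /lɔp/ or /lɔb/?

'head' shows [p] ~ [b] at the end of the stem ([lɔp] vs [lɔbu]).
If /p/ were underlying and a rule turned it into [b] before the PL suffix, 'wing' would also alternate; but it has [p] in both [rɔp] and [rɔpu].
The alternation reflects word-final obstruent devoicing: voiced obstruents become voiceless word-finally. /b/ is underlying.

/lɔb/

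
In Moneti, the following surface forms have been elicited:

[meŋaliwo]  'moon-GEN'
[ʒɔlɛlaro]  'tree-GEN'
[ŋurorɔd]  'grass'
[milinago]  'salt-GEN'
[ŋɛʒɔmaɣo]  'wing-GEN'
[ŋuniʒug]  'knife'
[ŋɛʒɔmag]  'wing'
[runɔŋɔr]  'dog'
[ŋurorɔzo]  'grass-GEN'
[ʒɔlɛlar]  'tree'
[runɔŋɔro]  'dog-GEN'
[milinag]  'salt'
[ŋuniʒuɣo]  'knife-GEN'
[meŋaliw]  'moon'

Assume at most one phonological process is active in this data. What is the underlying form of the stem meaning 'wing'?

/ŋɛʒɔmaɣ/

The stem for 'wing' ends in [g] in [ŋɛʒɔmag] but [ɣ] in [ŋɛʒɔmaɣo].
The stem 'salt' ([milinag], [milinago]) shows [g] unchanged in both environments, so [g] cannot be basic with [ɣ] derived before the GEN suffix.
Therefore /ɣ/ is basic and [g] is derived by word-final hardening (voiced fricatives become stops word-finally).
So 'wing' = /ŋɛʒɔmaɣ/.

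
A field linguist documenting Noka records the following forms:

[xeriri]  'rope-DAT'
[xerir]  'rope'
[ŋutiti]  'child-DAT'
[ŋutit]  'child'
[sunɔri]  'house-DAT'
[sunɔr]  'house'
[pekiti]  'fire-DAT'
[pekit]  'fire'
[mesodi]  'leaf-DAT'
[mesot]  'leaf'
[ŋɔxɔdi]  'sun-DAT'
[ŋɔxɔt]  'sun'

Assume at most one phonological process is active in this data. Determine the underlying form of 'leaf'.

The root 'leaf' surfaces as [mesodi] and [mesot], with a stem-final [d] ~ [t] alternation.
But 'fire' keeps [t] in both environments ([pekiti], [pekit]), so there is no rule changing /t/ to [d] before the DAT suffix.
So /d/ is underlying, and a rule of word-final obstruent devoicing — voiced obstruents become voiceless word-finally — gives [t].
Hence 'leaf' is /mesod/ underlyingly.

/mesod/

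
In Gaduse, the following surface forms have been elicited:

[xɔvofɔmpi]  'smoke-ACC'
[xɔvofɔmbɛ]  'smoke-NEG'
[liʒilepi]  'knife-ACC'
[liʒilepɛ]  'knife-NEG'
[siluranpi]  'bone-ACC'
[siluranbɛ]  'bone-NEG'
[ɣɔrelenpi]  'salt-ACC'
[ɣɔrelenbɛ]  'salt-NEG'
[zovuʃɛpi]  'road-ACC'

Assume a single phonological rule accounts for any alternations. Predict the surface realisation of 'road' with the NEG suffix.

The NEG suffix surfaces as [-bɛ] and [-pɛ], depending on the final segment of the stem.
The ACC suffix, which begins with [p], is invariant after every stem; so [p] is not altered by any rule here.
The NEG suffix is therefore /-bɛ/ underlyingly, with post-vocalic devoicing: voiced stops become voiceless after a vowel.
After 'road', which ends in a vowel, the suffix surfaces as [-pɛ], giving [zovuʃɛpɛ].

[zovuʃɛpɛ]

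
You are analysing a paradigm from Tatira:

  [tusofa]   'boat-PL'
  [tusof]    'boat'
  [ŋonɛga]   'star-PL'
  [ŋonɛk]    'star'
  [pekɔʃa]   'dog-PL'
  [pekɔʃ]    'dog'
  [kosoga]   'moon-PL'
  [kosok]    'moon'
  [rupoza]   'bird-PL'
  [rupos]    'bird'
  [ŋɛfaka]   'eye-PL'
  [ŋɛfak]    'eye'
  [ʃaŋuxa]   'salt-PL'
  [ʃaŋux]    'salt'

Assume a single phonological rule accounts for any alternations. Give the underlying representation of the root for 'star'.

/ŋonɛg/

The stem for 'star' ends in [g] in [ŋonɛga] but [k] in [ŋonɛk].
But 'eye' keeps [k] in both environments ([ŋɛfaka], [ŋɛfak]), so there is no rule changing /k/ to [g] before the PL suffix.
The underlying segment must be /g/; voiced obstruents become voiceless word-finally, yielding [k] there.
Hence 'star' is /ŋonɛg/ underlyingly.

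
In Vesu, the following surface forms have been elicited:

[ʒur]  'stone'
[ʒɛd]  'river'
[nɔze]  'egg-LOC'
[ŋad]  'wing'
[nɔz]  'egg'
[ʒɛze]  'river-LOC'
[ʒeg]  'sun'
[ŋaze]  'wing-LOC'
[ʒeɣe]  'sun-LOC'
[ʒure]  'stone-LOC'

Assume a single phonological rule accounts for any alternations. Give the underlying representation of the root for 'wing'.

/ŋad/

In [ŋaze] and [ŋad] the final segment of 'wing' alternates: [z] ~ [d].
The stem 'egg' ([nɔze], [nɔz]) shows [z] unchanged in both environments, so [z] cannot be basic with [d] derived in isolation.
Therefore /d/ is basic and [z] is derived by intervocalic spirantization (voiced stops become fricatives between vowels).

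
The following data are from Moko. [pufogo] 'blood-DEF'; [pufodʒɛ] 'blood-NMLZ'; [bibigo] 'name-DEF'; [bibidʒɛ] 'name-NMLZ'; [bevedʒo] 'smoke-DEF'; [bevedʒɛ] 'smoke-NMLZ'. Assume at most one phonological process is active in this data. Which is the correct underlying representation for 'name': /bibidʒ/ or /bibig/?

In [bibigo] and [bibidʒɛ] the final segment of 'name' alternates: [g] ~ [dʒ].
The stem 'smoke' ([bevedʒo], [bevedʒɛ]) shows [dʒ] unchanged in both environments, so [dʒ] cannot be basic with [g] derived before the DEF suffix.
The alternation reflects palatalization before a front vowel: /g/ becomes palato-alveolar [dʒ] before a front vowel. /g/ is underlying.

/bibig/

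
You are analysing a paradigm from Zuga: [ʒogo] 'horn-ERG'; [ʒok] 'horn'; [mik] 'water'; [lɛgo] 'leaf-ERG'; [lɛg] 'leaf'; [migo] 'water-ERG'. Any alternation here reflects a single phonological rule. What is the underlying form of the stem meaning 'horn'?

/ʒok/

In [ʒogo] and [ʒok] the final segment of 'horn' alternates: [g] ~ [k].
But 'leaf' keeps [g] in both environments ([lɛgo], [lɛg]), so there is no rule changing /g/ to [k] in isolation.
The underlying segment must be /k/; voiceless stops become voiced between vowels, yielding [g] there.
So 'horn' = /ʒok/.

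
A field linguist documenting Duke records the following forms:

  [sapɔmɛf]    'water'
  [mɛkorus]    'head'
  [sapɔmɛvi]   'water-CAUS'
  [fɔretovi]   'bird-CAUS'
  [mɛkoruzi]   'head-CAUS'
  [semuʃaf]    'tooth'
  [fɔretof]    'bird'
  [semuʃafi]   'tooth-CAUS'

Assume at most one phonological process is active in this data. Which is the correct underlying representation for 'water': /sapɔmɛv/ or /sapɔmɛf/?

/sapɔmɛv/

In [sapɔmɛvi] and [sapɔmɛf] the final segment of 'water' alternates: [v] ~ [f].
But 'tooth' keeps [f] in both environments ([semuʃafi], [semuʃaf]), so there is no rule changing /f/ to [v] before the CAUS suffix.
The underlying segment must be /v/; voiced obstruents become voiceless word-finally, yielding [f] there.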